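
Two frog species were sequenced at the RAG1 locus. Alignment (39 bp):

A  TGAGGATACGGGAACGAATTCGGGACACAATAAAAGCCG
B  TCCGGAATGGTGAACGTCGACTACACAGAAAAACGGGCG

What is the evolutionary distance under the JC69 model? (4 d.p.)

0.7166

The sequences differ at 18 of 39 sites, so p = 18/39 ≈ 0.461538.
d = −(3/4) ln(1 − 4p/3) = −0.75 ln(1 − 0.615384) = −0.75 ln(0.384616)
  = −0.75 × (-0.955510) = 0.716633 substitutions/site.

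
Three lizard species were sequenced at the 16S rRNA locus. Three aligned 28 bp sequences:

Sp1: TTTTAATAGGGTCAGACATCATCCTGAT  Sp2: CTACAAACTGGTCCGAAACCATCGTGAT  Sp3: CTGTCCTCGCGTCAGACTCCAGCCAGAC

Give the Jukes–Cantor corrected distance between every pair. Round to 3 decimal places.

d(Sp1,Sp2) = 0.485, d(Sp1,Sp3) = 0.556, d(Sp2,Sp3) = 0.824

Sp1–Sp2: 10/28 sites differ → p ≈ 0.357143, d = −0.75 ln(1 − 0.476191) = 0.484971 ≈ 0.485.
Sp1–Sp3: 11/28 sites differ → p ≈ 0.392857, d = −0.75 ln(1 − 0.523809) = 0.556452 ≈ 0.556.
Sp2–Sp3: 14/28 sites differ → p = 0.5, d = −0.75 ln(1 − 0.666667) = 0.823960 ≈ 0.824.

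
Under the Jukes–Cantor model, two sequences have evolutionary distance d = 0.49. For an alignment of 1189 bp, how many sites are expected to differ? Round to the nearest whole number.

Invert JC69: p = (3/4)(1 − e^(−4d/3)) = 0.75 × (1 − e^(-0.653333)) = 0.75 × (1 − 0.520309) = 0.359768.
Expected differing sites = pL ≈ 0.359768 × 1189 = 427.764152 ≈ 428.

428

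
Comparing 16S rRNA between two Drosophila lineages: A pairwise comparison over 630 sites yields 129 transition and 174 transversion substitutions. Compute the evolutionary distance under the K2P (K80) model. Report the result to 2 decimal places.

P = 129/630 ≈ 0.204762 and Q = 174/630 ≈ 0.27619.
Under the Kimura two-parameter model, d = −½ ln(1 − 2P − Q) − ¼ ln(1 − 2Q).
1 − 2P − Q = 0.314286, giving −½ ln(0.314286) = 0.578726.
1 − 2Q = 0.44762, giving −¼ ln(0.44762) = 0.200953.
d = 0.578726 + 0.200953 = 0.779679.

0.78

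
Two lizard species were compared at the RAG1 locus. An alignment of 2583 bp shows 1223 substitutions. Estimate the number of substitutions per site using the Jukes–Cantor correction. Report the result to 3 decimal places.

p = 1223/2583 ≈ 0.47348.
d = −(3/4) ln(1 − 4p/3) = −0.75 ln(1 − 0.631307) = −0.75 ln(0.368693)
  = −0.75 × (-0.997791) = 0.748343 substitutions/site.

0.748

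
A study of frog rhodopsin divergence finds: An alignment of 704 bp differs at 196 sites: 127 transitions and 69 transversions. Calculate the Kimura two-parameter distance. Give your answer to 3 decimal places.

0.362

P = 127/704 ≈ 0.180398 and Q = 69/704 ≈ 0.098011.
Under the Kimura two-parameter model, d = −½ ln(1 − 2P − Q) − ¼ ln(1 − 2Q).
1 − 2P − Q = 0.541193, giving −½ ln(0.541193) = 0.306990.
1 − 2Q = 0.803978, giving −¼ ln(0.803978) = 0.054546.
d = 0.306990 + 0.054546 = 0.361536.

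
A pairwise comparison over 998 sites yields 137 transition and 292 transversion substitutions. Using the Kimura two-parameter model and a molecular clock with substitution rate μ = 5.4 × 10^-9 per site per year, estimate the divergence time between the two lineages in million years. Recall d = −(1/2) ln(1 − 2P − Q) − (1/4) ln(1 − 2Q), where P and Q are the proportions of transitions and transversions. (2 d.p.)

P = 137/998 ≈ 0.137275 and Q = 292/998 ≈ 0.292585.
Under the Kimura two-parameter model, d = −½ ln(1 − 2P − Q) − ¼ ln(1 − 2Q).
1 − 2P − Q = 0.432865, giving −½ ln(0.432865) = 0.418665.
1 − 2Q = 0.41483, giving −¼ ln(0.41483) = 0.219972.
d = 0.418665 + 0.219972 = 0.638637.
Under a molecular clock d = 2μt, so t = d/(2μ) = 0.638637 / (2 × 5.4 × 10^-9) = 59.13 million years.

59.13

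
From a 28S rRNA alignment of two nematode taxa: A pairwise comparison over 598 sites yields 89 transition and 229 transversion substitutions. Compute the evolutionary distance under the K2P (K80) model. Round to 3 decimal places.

0.934

P = 89/598 ≈ 0.148829 and Q = 229/598 ≈ 0.382943.
Under the Kimura two-parameter model, d = −½ ln(1 − 2P − Q) − ¼ ln(1 − 2Q).
1 − 2P − Q = 0.319399, giving −½ ln(0.319399) = 0.570657.
1 − 2Q = 0.234114, giving −¼ ln(0.234114) = 0.362987.
d = 0.570657 + 0.362987 = 0.933644.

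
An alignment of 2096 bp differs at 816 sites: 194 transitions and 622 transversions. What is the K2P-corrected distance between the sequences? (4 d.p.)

0.5538

P = 194/2096 ≈ 0.092557 and Q = 622/2096 ≈ 0.296756.
Under the Kimura two-parameter model, d = −½ ln(1 − 2P − Q) − ¼ ln(1 − 2Q).
1 − 2P − Q = 0.51813, giving −½ ln(0.51813) = 0.328765.
1 − 2Q = 0.406488, giving −¼ ln(0.406488) = 0.225050.
d = 0.328765 + 0.225050 = 0.553815.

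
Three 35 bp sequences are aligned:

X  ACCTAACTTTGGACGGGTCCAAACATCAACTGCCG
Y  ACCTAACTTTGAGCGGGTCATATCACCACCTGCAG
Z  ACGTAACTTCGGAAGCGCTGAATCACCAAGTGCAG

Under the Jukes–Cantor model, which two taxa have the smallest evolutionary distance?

X–Y: 8/35 differ, p = 0.229, d = 0.273.
X–Z: 11/35 differ, p = 0.314, d = 0.407.
Y–Z: 12/35 differ, p = 0.343, d = 0.458.
The smallest distance is between X and Y.

X and Y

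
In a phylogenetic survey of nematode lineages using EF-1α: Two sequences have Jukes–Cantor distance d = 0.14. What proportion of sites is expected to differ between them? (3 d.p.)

0.128

p = (3/4)(1 − e^(−4d/3)) = 0.75 × (1 − e^(-0.186667)) = 0.75 × (1 − 0.829720) = 0.127710.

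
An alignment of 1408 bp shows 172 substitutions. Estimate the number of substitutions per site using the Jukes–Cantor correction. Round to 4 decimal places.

p = 172/1408 ≈ 0.122159.
d = −(3/4) ln(1 − 4p/3) = −0.75 ln(1 − 0.162879) = −0.75 ln(0.837121)
  = −0.75 × (-0.177787) = 0.133340 substitutions/site.

0.1333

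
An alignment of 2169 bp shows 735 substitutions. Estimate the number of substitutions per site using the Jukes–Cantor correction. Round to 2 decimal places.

0.45

p = 735/2169 ≈ 0.338866.
d = −(3/4) ln(1 − 4p/3) = −0.75 ln(1 − 0.451821) = −0.75 ln(0.548179)
  = −0.75 × (-0.601153) = 0.450865 substitutions/site.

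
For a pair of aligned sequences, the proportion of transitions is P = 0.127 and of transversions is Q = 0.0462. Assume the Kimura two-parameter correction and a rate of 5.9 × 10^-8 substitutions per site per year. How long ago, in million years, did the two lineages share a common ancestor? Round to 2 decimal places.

1.72

Under the Kimura two-parameter model, d = −½ ln(1 − 2P − Q) − ¼ ln(1 − 2Q).
1 − 2P − Q = 0.6998, giving −½ ln(0.6998) = 0.178480.
1 − 2Q = 0.9076, giving −¼ ln(0.9076) = 0.024238.
d = 0.178480 + 0.024238 = 0.202718.
Under a molecular clock d = 2μt, so t = d/(2μ) = 0.202718 / (2 × 5.9 × 10^-8) = 1.72 million years.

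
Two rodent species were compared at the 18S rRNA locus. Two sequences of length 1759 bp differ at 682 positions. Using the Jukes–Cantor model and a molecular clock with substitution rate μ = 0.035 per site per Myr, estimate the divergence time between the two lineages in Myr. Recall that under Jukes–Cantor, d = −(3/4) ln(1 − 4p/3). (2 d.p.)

p = 682/1759 ≈ 0.38772.
d = −(3/4) ln(1 − 4p/3) = −0.75 ln(1 − 0.51696) = −0.75 ln(0.48304)
  = −0.75 × (-0.727656) = 0.545742 substitutions/site.
Under a molecular clock d = 2μt, so t = d/(2μ) = 0.545742 / (2 × 0.035) = 7.80 Myr.

7.80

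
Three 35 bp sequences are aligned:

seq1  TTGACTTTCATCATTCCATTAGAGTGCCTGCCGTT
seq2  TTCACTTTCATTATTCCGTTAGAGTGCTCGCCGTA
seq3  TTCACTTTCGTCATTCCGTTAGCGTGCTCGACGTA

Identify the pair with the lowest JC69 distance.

seq2 and seq3

seq1–seq2: 6/35 differ, p = 0.171, d = 0.195.
seq1–seq3: 8/35 differ, p = 0.229, d = 0.273.
seq2–seq3: 4/35 differ, p = 0.114, d = 0.124.
The smallest distance is between seq2 and seq3.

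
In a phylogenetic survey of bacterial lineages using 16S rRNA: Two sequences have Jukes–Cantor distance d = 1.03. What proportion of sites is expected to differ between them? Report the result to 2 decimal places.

0.56

p = (3/4)(1 − e^(−4d/3)) = 0.75 × (1 − e^(-1.373333)) = 0.75 × (1 − 0.253261) = 0.560054.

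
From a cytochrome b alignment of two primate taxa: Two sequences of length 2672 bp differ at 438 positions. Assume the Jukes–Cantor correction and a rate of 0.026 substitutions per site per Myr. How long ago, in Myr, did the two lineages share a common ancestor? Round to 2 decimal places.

3.56

p = 438/2672 ≈ 0.163922.
d = −(3/4) ln(1 − 4p/3) = −0.75 ln(1 − 0.218563) = −0.75 ln(0.781437)
  = −0.75 × (-0.246621) = 0.184966 substitutions/site.
Under a molecular clock d = 2μt, so t = d/(2μ) = 0.184966 / (2 × 0.026) = 3.56 Myr.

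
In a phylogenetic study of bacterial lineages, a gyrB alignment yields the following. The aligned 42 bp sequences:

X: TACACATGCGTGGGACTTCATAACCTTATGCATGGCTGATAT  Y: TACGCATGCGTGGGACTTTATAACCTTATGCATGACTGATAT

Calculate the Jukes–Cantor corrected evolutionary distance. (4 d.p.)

0.0751

The sequences differ at 3 of 42 sites (4, 19, 35), so p = 3/42 ≈ 0.071429.
d = −(3/4) ln(1 − 4p/3) = −0.75 ln(1 − 0.095239) = −0.75 ln(0.904761)
  = −0.75 × (-0.100084) = 0.075063 substitutions/site.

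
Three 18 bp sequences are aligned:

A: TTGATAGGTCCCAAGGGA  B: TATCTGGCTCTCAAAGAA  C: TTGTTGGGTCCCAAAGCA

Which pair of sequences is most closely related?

A–B: 8/18 differ, p = 0.444, d = 0.673.
A–C: 4/18 differ, p = 0.222, d = 0.264.
B–C: 6/18 differ, p = 0.333, d = 0.441.
The smallest distance is between A and C.

A and C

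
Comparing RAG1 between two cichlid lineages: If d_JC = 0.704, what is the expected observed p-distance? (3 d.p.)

0.457

p = (3/4)(1 − e^(−4d/3)) = 0.75 × (1 − e^(-0.938667)) = 0.75 × (1 − 0.391149) = 0.456638.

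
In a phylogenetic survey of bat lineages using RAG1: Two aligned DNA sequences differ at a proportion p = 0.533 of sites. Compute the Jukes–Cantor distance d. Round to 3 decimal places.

d = −(3/4) ln(1 − 4p/3) = −0.75 ln(1 − 0.710667) = −0.75 ln(0.289333)
  = −0.75 × (-1.240177) = 0.930133 substitutions/site.

0.930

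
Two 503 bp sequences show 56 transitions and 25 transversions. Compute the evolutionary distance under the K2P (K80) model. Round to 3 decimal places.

P = 56/503 ≈ 0.111332 and Q = 25/503 ≈ 0.049702.
Under the Kimura two-parameter model, d = −½ ln(1 − 2P − Q) − ¼ ln(1 − 2Q).
1 − 2P − Q = 0.727634, giving −½ ln(0.727634) = 0.158979.
1 − 2Q = 0.900596, giving −¼ ln(0.900596) = 0.026175.
d = 0.158979 + 0.026175 = 0.185154.

0.185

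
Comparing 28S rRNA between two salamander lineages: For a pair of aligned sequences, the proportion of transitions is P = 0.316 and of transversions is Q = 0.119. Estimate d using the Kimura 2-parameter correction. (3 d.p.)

Under the Kimura two-parameter model, d = −½ ln(1 − 2P − Q) − ¼ ln(1 − 2Q).
1 − 2P − Q = 0.249, giving −½ ln(0.249) = 0.695151.
1 − 2Q = 0.762, giving −¼ ln(0.762) = 0.067952.
d = 0.695151 + 0.067952 = 0.763103.

0.763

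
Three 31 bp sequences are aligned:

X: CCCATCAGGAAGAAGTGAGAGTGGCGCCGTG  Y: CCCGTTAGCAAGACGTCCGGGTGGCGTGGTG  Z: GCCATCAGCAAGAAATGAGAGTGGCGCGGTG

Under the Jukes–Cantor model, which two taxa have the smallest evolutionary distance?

X and Z

X–Y: 9/31 differ, p = 0.290, d = 0.367.
X–Z: 4/31 differ, p = 0.129, d = 0.142.
Y–Z: 9/31 differ, p = 0.290, d = 0.367.
The smallest distance is between X and Z.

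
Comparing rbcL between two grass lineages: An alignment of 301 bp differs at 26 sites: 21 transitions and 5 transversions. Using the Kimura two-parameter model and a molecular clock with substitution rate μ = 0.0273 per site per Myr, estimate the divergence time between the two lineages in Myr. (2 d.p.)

P = 21/301 ≈ 0.069767 and Q = 5/301 ≈ 0.016611.
Under the Kimura two-parameter model, d = −½ ln(1 − 2P − Q) − ¼ ln(1 − 2Q).
1 − 2P − Q = 0.843855, giving −½ ln(0.843855) = 0.084887.
1 − 2Q = 0.966778, giving −¼ ln(0.966778) = 0.008447.
d = 0.084887 + 0.008447 = 0.093334.
Under a molecular clock d = 2μt, so t = d/(2μ) = 0.093334 / (2 × 0.0273) = 1.71 Myr.

1.71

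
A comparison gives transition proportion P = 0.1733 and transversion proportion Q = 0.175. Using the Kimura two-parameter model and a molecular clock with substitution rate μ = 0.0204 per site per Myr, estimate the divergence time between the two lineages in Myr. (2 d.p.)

Under the Kimura two-parameter model, d = −½ ln(1 − 2P − Q) − ¼ ln(1 − 2Q).
1 − 2P − Q = 0.4784, giving −½ ln(0.4784) = 0.368654.
1 − 2Q = 0.65, giving −¼ ln(0.65) = 0.107696.
d = 0.368654 + 0.107696 = 0.476350.
Under a molecular clock d = 2μt, so t = d/(2μ) = 0.476350 / (2 × 0.0204) = 11.68 Myr.

11.68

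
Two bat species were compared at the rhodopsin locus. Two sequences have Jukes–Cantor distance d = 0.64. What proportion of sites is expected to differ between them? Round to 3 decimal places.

p = (3/4)(1 − e^(−4d/3)) = 0.75 × (1 − e^(-0.853333)) = 0.75 × (1 − 0.425993) = 0.430505.

0.431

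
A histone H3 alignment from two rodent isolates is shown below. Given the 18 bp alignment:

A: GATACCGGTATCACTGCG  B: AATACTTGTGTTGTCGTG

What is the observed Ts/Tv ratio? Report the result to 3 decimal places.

Transitions are A↔G and C↔T; transversions are all other mismatches.
Transitions: 8. Transversions: 1.
R = 8/1 = 8.000.

8.000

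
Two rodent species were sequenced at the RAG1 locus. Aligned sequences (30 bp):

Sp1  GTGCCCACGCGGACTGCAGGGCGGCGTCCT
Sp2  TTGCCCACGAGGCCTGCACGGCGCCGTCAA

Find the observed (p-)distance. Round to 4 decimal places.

The sequences differ at 7 of 30 positions (sites 1, 10, 13, 19, 24, 29, 30).
p = 7/30 = 0.233333… ≈ 0.2333 (to 4 d.p.).

0.2333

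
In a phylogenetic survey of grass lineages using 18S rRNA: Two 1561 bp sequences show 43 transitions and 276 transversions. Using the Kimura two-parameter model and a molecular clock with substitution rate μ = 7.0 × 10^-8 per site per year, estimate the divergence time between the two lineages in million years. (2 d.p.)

P = 43/1561 ≈ 0.027546 and Q = 276/1561 ≈ 0.17681.
Under the Kimura two-parameter model, d = −½ ln(1 − 2P − Q) − ¼ ln(1 − 2Q).
1 − 2P − Q = 0.768098, giving −½ ln(0.768098) = 0.131919.
1 − 2Q = 0.64638, giving −¼ ln(0.64638) = 0.109092.
d = 0.131919 + 0.109092 = 0.241011.
Under a molecular clock d = 2μt, so t = d/(2μ) = 0.241011 / (2 × 7.0 × 10^-8) = 1.72 million years.

1.72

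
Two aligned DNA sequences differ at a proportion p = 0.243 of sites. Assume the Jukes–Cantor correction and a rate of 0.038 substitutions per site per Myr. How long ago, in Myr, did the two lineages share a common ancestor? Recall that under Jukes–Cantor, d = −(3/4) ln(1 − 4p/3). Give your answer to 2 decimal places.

3.86

d = −(3/4) ln(1 − 4p/3) = −0.75 ln(1 − 0.324) = −0.75 ln(0.676)
  = −0.75 × (-0.391562) = 0.293672 substitutions/site.
Under a molecular clock d = 2μt, so t = d/(2μ) = 0.293672 / (2 × 0.038) = 3.86 Myr.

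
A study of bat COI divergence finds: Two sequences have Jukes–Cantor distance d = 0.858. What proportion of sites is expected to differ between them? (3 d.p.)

p = (3/4)(1 − e^(−4d/3)) = 0.75 × (1 − e^(-1.144)) = 0.75 × (1 − 0.318542) = 0.511094.

0.511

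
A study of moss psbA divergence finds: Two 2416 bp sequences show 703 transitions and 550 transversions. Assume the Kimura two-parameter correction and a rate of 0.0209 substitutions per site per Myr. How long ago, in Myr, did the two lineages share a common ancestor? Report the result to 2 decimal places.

P = 703/2416 ≈ 0.290977 and Q = 550/2416 ≈ 0.227649.
Under the Kimura two-parameter model, d = −½ ln(1 − 2P − Q) − ¼ ln(1 − 2Q).
1 − 2P − Q = 0.190397, giving −½ ln(0.190397) = 0.829322.
1 − 2Q = 0.544702, giving −¼ ln(0.544702) = 0.151879.
d = 0.829322 + 0.151879 = 0.981201.
Under a molecular clock d = 2μt, so t = d/(2μ) = 0.981201 / (2 × 0.0209) = 23.47 Myr.

23.47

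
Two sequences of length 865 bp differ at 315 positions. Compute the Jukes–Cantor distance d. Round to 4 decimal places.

p = 315/865 ≈ 0.364162.
d = −(3/4) ln(1 − 4p/3) = −0.75 ln(1 − 0.485549) = −0.75 ln(0.514451)
  = −0.75 × (-0.664655) = 0.498491 substitutions/site.

0.4985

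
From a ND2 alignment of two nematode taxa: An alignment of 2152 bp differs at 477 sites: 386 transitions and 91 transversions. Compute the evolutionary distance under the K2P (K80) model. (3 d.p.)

P = 386/2152 ≈ 0.179368 and Q = 91/2152 ≈ 0.042286.
Under the Kimura two-parameter model, d = −½ ln(1 − 2P − Q) − ¼ ln(1 − 2Q).
1 − 2P − Q = 0.598978, giving −½ ln(0.598978) = 0.256265.
1 − 2Q = 0.915428, giving −¼ ln(0.915428) = 0.022091.
d = 0.256265 + 0.022091 = 0.278356.

0.278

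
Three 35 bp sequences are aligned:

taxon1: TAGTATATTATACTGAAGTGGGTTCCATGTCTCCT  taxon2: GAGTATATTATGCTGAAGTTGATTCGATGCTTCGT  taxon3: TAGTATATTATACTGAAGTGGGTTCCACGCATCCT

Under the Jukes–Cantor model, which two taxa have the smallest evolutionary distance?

taxon1 and taxon3

taxon1–taxon2: 8/35 differ, p = 0.229, d = 0.273.
taxon1–taxon3: 3/35 differ, p = 0.086, d = 0.091.
taxon2–taxon3: 8/35 differ, p = 0.229, d = 0.273.
The smallest distance is between taxon1 and taxon3.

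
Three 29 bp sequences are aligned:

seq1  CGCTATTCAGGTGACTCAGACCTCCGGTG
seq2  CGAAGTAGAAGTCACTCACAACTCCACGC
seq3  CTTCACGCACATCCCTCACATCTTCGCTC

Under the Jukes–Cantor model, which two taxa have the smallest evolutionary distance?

seq1–seq2: 13/29 differ, p = 0.448, d = 0.683.
seq1–seq3: 14/29 differ, p = 0.483, d = 0.774.
seq2–seq3: 14/29 differ, p = 0.483, d = 0.774.
The smallest distance is between seq1 and seq2.

seq1 and seq2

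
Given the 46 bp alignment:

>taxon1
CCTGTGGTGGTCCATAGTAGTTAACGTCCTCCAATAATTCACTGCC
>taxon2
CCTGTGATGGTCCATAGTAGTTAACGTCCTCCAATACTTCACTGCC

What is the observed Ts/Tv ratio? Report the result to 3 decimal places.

Transitions are A↔G and C↔T; transversions are all other mismatches.
Transitions: 1. Transversions: 1.
R = 1/1 = 1.000.

1.000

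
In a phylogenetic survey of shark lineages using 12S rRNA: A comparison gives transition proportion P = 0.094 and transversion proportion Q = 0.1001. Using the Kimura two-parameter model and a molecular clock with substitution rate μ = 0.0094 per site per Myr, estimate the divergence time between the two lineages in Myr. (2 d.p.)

Under the Kimura two-parameter model, d = −½ ln(1 − 2P − Q) − ¼ ln(1 − 2Q).
1 − 2P − Q = 0.7119, giving −½ ln(0.7119) = 0.169909.
1 − 2Q = 0.7998, giving −¼ ln(0.7998) = 0.055848.
d = 0.169909 + 0.055848 = 0.225757.
Under a molecular clock d = 2μt, so t = d/(2μ) = 0.225757 / (2 × 0.0094) = 12.01 Myr.

12.01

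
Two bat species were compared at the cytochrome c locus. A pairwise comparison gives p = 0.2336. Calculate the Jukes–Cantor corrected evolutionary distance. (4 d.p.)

0.2799

d = −(3/4) ln(1 − 4p/3) = −0.75 ln(1 − 0.311467) = −0.75 ln(0.688533)
  = −0.75 × (-0.373192) = 0.279894 substitutions/site.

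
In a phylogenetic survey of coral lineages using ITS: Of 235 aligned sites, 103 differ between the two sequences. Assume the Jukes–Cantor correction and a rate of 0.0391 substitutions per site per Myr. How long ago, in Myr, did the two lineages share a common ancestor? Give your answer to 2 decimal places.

8.42

p = 103/235 ≈ 0.438298.
d = −(3/4) ln(1 − 4p/3) = −0.75 ln(1 − 0.584397) = −0.75 ln(0.415603)
  = −0.75 × (-0.878025) = 0.658519 substitutions/site.
Under a molecular clock d = 2μt, so t = d/(2μ) = 0.658519 / (2 × 0.0391) = 8.42 Myr.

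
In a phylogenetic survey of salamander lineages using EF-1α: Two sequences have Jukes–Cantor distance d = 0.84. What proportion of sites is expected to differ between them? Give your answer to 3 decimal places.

p = (3/4)(1 − e^(−4d/3)) = 0.75 × (1 − e^(-1.12)) = 0.75 × (1 − 0.326280) = 0.505290.

0.505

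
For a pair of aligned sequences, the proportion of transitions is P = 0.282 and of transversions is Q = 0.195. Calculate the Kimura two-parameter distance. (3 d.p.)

0.835

Under the Kimura two-parameter model, d = −½ ln(1 − 2P − Q) − ¼ ln(1 − 2Q).
1 − 2P − Q = 0.241, giving −½ ln(0.241) = 0.711479.
1 − 2Q = 0.61, giving −¼ ln(0.61) = 0.123574.
d = 0.711479 + 0.123574 = 0.835053.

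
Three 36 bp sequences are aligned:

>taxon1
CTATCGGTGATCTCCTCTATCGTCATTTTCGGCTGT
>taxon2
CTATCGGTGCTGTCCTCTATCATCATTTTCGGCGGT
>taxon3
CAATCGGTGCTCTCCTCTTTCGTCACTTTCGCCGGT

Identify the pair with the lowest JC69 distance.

taxon1 and taxon2

taxon1–taxon2: 4/36 differ, p = 0.111, d = 0.120.
taxon1–taxon3: 6/36 differ, p = 0.167, d = 0.188.
taxon2–taxon3: 6/36 differ, p = 0.167, d = 0.188.
The smallest distance is between taxon1 and taxon2.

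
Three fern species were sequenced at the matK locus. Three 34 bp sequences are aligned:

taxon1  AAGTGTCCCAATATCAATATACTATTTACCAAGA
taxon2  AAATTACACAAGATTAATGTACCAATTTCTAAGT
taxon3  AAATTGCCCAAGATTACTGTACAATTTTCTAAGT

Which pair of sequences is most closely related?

taxon2 and taxon3

taxon1–taxon2: 12/34 differ, p = 0.353, d = 0.477.
taxon1–taxon3: 11/34 differ, p = 0.324, d = 0.423.
taxon2–taxon3: 5/34 differ, p = 0.147, d = 0.164.
The smallest distance is between taxon2 and taxon3.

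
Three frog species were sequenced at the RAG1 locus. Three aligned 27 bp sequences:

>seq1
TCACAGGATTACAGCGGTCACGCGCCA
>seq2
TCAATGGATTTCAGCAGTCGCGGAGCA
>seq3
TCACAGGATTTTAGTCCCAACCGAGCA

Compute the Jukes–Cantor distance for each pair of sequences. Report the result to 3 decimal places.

d(seq1,seq2) = 0.377, d(seq1,seq3) = 0.588, d(seq2,seq3) = 0.511

seq1–seq2: 8/27 sites differ → p ≈ 0.296296, d = −0.75 ln(1 − 0.395061) = 0.376971 ≈ 0.377.
seq1–seq3: 11/27 sites differ → p ≈ 0.407407, d = −0.75 ln(1 − 0.543209) = 0.587647 ≈ 0.588.
seq2–seq3: 10/27 sites differ → p ≈ 0.37037, d = −0.75 ln(1 − 0.493827) = 0.510658 ≈ 0.511.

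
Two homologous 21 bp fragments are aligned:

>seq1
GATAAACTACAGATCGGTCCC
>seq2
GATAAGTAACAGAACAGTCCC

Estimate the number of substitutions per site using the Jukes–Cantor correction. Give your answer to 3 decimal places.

The sequences differ at 5 of 21 sites (6, 7, 8, 14, 16), so p = 5/21 ≈ 0.238095.
d = −(3/4) ln(1 − 4p/3) = −0.75 ln(1 − 0.31746) = −0.75 ln(0.68254)
  = −0.75 × (-0.381934) = 0.286451 substitutions/site.

0.286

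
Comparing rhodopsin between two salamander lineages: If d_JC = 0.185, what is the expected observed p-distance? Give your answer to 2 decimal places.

0.16

p = (3/4)(1 − e^(−4d/3)) = 0.75 × (1 − e^(-0.246667)) = 0.75 × (1 − 0.781401) = 0.163949.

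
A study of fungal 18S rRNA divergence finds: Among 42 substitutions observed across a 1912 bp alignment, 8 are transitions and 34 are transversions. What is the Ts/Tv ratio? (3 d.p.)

0.235

R = 8/34 = 0.235294… ≈ 0.235 (to 3 d.p.).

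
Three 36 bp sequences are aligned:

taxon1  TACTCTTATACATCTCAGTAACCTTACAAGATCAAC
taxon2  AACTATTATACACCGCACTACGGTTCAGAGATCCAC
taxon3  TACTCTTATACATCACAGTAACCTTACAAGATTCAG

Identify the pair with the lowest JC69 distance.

taxon1–taxon2: 12/36 differ, p = 0.333, d = 0.441.
taxon1–taxon3: 4/36 differ, p = 0.111, d = 0.120.
taxon2–taxon3: 13/36 differ, p = 0.361, d = 0.493.
The smallest distance is between taxon1 and taxon3.

taxon1 and taxon3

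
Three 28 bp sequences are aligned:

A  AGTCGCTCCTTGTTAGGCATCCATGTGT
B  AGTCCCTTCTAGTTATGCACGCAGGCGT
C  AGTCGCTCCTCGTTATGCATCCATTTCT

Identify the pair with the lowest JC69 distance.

A and C

A–B: 8/28 differ, p = 0.286, d = 0.360.
A–C: 4/28 differ, p = 0.143, d = 0.158.
B–C: 9/28 differ, p = 0.321, d = 0.420.
The smallest distance is between A and C.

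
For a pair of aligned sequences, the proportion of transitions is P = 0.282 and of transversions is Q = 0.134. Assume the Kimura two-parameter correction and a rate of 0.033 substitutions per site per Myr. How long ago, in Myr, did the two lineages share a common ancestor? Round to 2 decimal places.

10.25

Under the Kimura two-parameter model, d = −½ ln(1 − 2P − Q) − ¼ ln(1 − 2Q).
1 − 2P − Q = 0.302, giving −½ ln(0.302) = 0.598664.
1 − 2Q = 0.732, giving −¼ ln(0.732) = 0.077994.
d = 0.598664 + 0.077994 = 0.676658.
Under a molecular clock d = 2μt, so t = d/(2μ) = 0.676658 / (2 × 0.033) = 10.25 Myr.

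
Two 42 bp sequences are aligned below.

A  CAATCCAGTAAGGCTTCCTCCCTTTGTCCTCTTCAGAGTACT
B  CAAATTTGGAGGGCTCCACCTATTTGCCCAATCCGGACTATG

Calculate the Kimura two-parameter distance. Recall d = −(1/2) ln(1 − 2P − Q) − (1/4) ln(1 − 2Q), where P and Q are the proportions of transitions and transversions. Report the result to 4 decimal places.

Of 42 sites, 10 differences are transitions and 9 are transversions, so P = 10/42 ≈ 0.238095 and Q = 9/42 ≈ 0.214286.
Under the Kimura two-parameter model, d = −½ ln(1 − 2P − Q) − ¼ ln(1 − 2Q).
1 − 2P − Q = 0.309524, giving −½ ln(0.309524) = 0.586360.
1 − 2Q = 0.571428, giving −¼ ln(0.571428) = 0.139904.
d = 0.586360 + 0.139904 = 0.726264.

0.7263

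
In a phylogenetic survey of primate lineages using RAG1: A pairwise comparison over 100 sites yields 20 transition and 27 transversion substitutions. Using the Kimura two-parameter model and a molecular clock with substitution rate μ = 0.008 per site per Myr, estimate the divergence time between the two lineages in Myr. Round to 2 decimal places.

46.78

P = 20/100 = 0.2 and Q = 27/100 = 0.27.
Under the Kimura two-parameter model, d = −½ ln(1 − 2P − Q) − ¼ ln(1 − 2Q).
1 − 2P − Q = 0.33, giving −½ ln(0.33) = 0.554331.
1 − 2Q = 0.46, giving −¼ ln(0.46) = 0.194132.
d = 0.554331 + 0.194132 = 0.748463.
Under a molecular clock d = 2μt, so t = d/(2μ) = 0.748463 / (2 × 0.008) = 46.78 Myr.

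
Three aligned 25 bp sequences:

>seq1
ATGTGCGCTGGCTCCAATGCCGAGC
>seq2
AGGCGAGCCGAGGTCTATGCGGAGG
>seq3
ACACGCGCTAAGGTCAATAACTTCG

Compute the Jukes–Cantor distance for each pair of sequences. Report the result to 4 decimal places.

d(seq1,seq2) = 0.6626, d(seq1,seq3) = 1.0298, d(seq2,seq3) = 0.7662

seq1–seq2: 11/25 sites differ → p = 0.44, d = −0.75 ln(1 − 0.586667) = 0.662626 ≈ 0.6626.
seq1–seq3: 14/25 sites differ → p = 0.56, d = −0.75 ln(1 − 0.746667) = 1.029788 ≈ 1.0298.
seq2–seq3: 12/25 sites differ → p = 0.48, d = −0.75 ln(1 − 0.64) = 0.766238 ≈ 0.7662.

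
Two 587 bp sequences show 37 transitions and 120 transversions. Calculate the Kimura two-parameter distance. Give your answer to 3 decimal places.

P = 37/587 ≈ 0.063032 and Q = 120/587 ≈ 0.204429.
Under the Kimura two-parameter model, d = −½ ln(1 − 2P − Q) − ¼ ln(1 − 2Q).
1 − 2P − Q = 0.669507, giving −½ ln(0.669507) = 0.200607.
1 − 2Q = 0.591142, giving −¼ ln(0.591142) = 0.131425.
d = 0.200607 + 0.131425 = 0.332032.

0.332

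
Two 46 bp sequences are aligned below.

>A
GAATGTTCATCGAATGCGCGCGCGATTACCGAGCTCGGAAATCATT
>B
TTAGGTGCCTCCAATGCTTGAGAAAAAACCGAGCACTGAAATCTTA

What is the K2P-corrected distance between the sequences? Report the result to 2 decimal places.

0.53

Of 46 sites, 2 differences are transitions and 15 are transversions, so P = 2/46 ≈ 0.043478 and Q = 15/46 ≈ 0.326087.
Under the Kimura two-parameter model, d = −½ ln(1 − 2P − Q) − ¼ ln(1 − 2Q).
1 − 2P − Q = 0.586957, giving −½ ln(0.586957) = 0.266402.
1 − 2Q = 0.347826, giving −¼ ln(0.347826) = 0.264013.
d = 0.266402 + 0.264013 = 0.530415.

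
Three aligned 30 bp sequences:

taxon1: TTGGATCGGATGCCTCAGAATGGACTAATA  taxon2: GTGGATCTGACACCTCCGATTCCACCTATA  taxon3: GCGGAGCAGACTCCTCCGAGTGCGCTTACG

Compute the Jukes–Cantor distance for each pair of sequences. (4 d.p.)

d(taxon1,taxon2) = 0.4408, d(taxon1,taxon3) = 0.6467, d(taxon2,taxon3) = 0.4408

taxon1–taxon2: 10/30 sites differ → p ≈ 0.333333, d = −0.75 ln(1 − 0.444444) = 0.440839 ≈ 0.4408.
taxon1–taxon3: 13/30 sites differ → p ≈ 0.433333, d = −0.75 ln(1 − 0.577777) = 0.646666 ≈ 0.6467.
taxon2–taxon3: 10/30 sites differ → p ≈ 0.333333, d = −0.75 ln(1 − 0.444444) = 0.440839 ≈ 0.4408.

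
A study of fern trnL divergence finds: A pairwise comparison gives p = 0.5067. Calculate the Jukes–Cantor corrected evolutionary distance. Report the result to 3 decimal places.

d = −(3/4) ln(1 − 4p/3) = −0.75 ln(1 − 0.6756) = −0.75 ln(0.3244)
  = −0.75 × (-1.125778) = 0.844334 substitutions/site.

0.844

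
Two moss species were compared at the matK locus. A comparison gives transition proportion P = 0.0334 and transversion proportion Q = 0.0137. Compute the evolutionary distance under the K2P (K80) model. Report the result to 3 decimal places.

0.049

Under the Kimura two-parameter model, d = −½ ln(1 − 2P − Q) − ¼ ln(1 − 2Q).
1 − 2P − Q = 0.9195, giving −½ ln(0.9195) = 0.041963.
1 − 2Q = 0.9726, giving −¼ ln(0.9726) = 0.006946.
d = 0.041963 + 0.006946 = 0.048909.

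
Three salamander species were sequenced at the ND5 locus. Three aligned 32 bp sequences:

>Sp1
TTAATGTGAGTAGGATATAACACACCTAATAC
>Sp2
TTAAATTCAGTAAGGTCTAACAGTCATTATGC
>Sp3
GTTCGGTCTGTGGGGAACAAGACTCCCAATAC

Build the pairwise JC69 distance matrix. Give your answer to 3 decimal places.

d(Sp1,Sp2) = 0.460, d(Sp1,Sp3) = 0.585, d(Sp2,Sp3) = 0.924

Sp1–Sp2: 11/32 sites differ → p = 0.34375, d = −0.75 ln(1 − 0.458333) = 0.459828 ≈ 0.460.
Sp1–Sp3: 13/32 sites differ → p = 0.40625, d = −0.75 ln(1 − 0.541667) = 0.585119 ≈ 0.585.
Sp2–Sp3: 17/32 sites differ → p = 0.53125, d = −0.75 ln(1 − 0.708333) = 0.924107 ≈ 0.924.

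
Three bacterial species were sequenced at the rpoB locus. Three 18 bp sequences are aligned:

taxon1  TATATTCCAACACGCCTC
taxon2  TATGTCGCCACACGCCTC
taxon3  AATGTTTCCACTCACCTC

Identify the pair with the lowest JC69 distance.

taxon1–taxon2: 4/18 differ, p = 0.222, d = 0.264.
taxon1–taxon3: 6/18 differ, p = 0.333, d = 0.441.
taxon2–taxon3: 5/18 differ, p = 0.278, d = 0.347.
The smallest distance is between taxon1 and taxon2.

taxon1 and taxon2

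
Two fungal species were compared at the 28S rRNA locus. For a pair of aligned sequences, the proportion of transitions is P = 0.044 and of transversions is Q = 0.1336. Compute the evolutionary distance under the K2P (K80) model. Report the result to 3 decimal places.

0.203

Under the Kimura two-parameter model, d = −½ ln(1 − 2P − Q) − ¼ ln(1 − 2Q).
1 − 2P − Q = 0.7784, giving −½ ln(0.7784) = 0.125257.
1 − 2Q = 0.7328, giving −¼ ln(0.7328) = 0.077721.
d = 0.125257 + 0.077721 = 0.202978.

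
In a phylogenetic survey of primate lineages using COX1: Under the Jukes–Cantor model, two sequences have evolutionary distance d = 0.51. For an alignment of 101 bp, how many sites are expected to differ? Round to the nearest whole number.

37

Invert JC69: p = (3/4)(1 − e^(−4d/3)) = 0.75 × (1 − e^(-0.68)) = 0.75 × (1 − 0.506617) = 0.370037.
Expected differing sites = pL ≈ 0.370037 × 101 = 37.373737 ≈ 37.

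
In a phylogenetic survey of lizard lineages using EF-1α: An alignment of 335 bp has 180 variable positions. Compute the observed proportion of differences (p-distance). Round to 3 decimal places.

0.537

p = 180/335 = 0.537313… ≈ 0.537 (to 3 d.p.).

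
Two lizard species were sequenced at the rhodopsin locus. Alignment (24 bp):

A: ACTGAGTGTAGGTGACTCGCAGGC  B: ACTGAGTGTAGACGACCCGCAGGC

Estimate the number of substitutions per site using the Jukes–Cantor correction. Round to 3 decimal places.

0.137

The sequences differ at 3 of 24 sites (12, 13, 17), so p = 3/24 = 0.125.
d = −(3/4) ln(1 − 4p/3) = −0.75 ln(1 − 0.166667) = −0.75 ln(0.833333)
  = −0.75 × (-0.182322) = 0.136742 substitutions/site.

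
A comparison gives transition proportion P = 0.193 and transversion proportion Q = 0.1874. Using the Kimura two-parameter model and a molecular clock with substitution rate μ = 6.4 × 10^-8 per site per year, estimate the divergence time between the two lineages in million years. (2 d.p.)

Under the Kimura two-parameter model, d = −½ ln(1 − 2P − Q) − ¼ ln(1 − 2Q).
1 − 2P − Q = 0.4266, giving −½ ln(0.4266) = 0.425954.
1 − 2Q = 0.6252, giving −¼ ln(0.6252) = 0.117421.
d = 0.425954 + 0.117421 = 0.543375.
Under a molecular clock d = 2μt, so t = d/(2μ) = 0.543375 / (2 × 6.4 × 10^-8) = 4.25 million years.

4.25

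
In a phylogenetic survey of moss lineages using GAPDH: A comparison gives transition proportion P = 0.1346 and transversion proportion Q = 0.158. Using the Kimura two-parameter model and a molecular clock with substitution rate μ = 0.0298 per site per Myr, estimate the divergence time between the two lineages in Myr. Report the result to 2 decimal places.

6.27

Under the Kimura two-parameter model, d = −½ ln(1 − 2P − Q) − ¼ ln(1 − 2Q).
1 − 2P − Q = 0.5728, giving −½ ln(0.5728) = 0.278609.
1 − 2Q = 0.684, giving −¼ ln(0.684) = 0.094949.
d = 0.278609 + 0.094949 = 0.373558.
Under a molecular clock d = 2μt, so t = d/(2μ) = 0.373558 / (2 × 0.0298) = 6.27 Myr.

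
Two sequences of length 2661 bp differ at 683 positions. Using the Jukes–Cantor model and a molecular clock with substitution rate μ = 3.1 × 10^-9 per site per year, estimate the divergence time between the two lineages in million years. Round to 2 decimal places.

50.67

p = 683/2661 ≈ 0.25667.
d = −(3/4) ln(1 − 4p/3) = −0.75 ln(1 − 0.342227) = −0.75 ln(0.657773)
  = −0.75 × (-0.418895) = 0.314171 substitutions/site.
Under a molecular clock d = 2μt, so t = d/(2μ) = 0.314171 / (2 × 3.1 × 10^-9) = 50.67 million years.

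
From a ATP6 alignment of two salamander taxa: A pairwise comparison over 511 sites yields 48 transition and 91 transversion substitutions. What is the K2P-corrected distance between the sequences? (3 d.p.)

0.338

P = 48/511 ≈ 0.093933 and Q = 91/511 ≈ 0.178082.
Under the Kimura two-parameter model, d = −½ ln(1 − 2P − Q) − ¼ ln(1 − 2Q).
1 − 2P − Q = 0.634052, giving −½ ln(0.634052) = 0.227812.
1 − 2Q = 0.643836, giving −¼ ln(0.643836) = 0.110078.
d = 0.227812 + 0.110078 = 0.337890.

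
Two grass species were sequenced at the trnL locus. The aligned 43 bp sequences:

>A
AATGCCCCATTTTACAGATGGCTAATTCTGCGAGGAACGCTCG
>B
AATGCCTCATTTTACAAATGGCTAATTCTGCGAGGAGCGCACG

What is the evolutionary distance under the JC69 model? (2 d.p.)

The sequences differ at 4 of 43 sites (7, 17, 37, 41), so p = 4/43 ≈ 0.093023.
d = −(3/4) ln(1 − 4p/3) = −0.75 ln(1 − 0.124031) = −0.75 ln(0.875969)
  = −0.75 × (-0.132425) = 0.099319 substitutions/site.

0.10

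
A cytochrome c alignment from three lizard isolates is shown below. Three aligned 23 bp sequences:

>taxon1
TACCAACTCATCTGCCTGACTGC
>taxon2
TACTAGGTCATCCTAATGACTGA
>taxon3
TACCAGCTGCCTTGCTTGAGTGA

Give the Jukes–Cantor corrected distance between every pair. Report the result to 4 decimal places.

taxon1–taxon2: 8/23 sites differ → p ≈ 0.347826, d = −0.75 ln(1 − 0.463768) = 0.467391 ≈ 0.4674.
taxon1–taxon3: 8/23 sites differ → p ≈ 0.347826, d = −0.75 ln(1 − 0.463768) = 0.467391 ≈ 0.4674.
taxon2–taxon3: 11/23 sites differ → p ≈ 0.478261, d = −0.75 ln(1 − 0.637681) = 0.761423 ≈ 0.7614.

d(taxon1,taxon2) = 0.4674, d(taxon1,taxon3) = 0.4674, d(taxon2,taxon3) = 0.7614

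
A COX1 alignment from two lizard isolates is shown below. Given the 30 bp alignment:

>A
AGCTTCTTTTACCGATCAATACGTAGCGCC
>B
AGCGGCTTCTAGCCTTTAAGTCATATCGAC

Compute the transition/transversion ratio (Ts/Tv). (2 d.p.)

0.33

Transitions are A↔G and C↔T; transversions are all other mismatches.
Transitions: 3. Transversions: 9.
R = 3/9 = 0.333333… ≈ 0.33 (to 2 d.p.).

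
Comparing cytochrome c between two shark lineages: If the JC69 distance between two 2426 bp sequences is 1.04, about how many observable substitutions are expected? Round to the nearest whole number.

1365

Invert JC69: p = (3/4)(1 − e^(−4d/3)) = 0.75 × (1 − e^(-1.386667)) = 0.75 × (1 − 0.249907) = 0.562570.
Expected differing sites = pL ≈ 0.562570 × 2426 = 1364.79482 ≈ 1365.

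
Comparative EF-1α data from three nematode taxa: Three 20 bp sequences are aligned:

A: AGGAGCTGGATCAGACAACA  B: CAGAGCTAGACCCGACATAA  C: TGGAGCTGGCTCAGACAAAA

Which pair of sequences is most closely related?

A–B: 7/20 differ, p = 0.350, d = 0.471.
A–C: 3/20 differ, p = 0.150, d = 0.167.
B–C: 7/20 differ, p = 0.350, d = 0.471.
The smallest distance is between A and C.

A and C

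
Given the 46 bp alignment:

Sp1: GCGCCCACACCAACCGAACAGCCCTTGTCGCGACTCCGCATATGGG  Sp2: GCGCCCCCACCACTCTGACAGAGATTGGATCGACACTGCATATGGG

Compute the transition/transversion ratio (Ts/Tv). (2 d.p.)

0.30

Transitions are A↔G and C↔T; transversions are all other mismatches.
Transitions: 3. Transversions: 10.
R = 3/10 = 0.30.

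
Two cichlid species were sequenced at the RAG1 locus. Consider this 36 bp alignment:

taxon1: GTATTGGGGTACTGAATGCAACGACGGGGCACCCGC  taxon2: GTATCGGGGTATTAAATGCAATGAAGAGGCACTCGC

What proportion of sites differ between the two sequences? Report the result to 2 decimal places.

The sequences differ at 7 of 36 positions (sites 5, 12, 14, 22, 25, 27, 33).
p = 7/36 = 0.194444… ≈ 0.19 (to 2 d.p.).

0.19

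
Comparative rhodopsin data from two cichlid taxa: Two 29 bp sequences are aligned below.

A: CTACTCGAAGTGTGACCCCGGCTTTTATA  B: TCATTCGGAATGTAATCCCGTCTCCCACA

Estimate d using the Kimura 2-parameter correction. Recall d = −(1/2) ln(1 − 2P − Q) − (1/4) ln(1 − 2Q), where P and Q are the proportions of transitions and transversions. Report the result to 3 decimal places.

0.806

Of 29 sites, 11 differences are transitions and 1 are transversions, so P = 11/29 ≈ 0.37931 and Q = 1/29 ≈ 0.034483.
Under the Kimura two-parameter model, d = −½ ln(1 − 2P − Q) − ¼ ln(1 − 2Q).
1 − 2P − Q = 0.206897, giving −½ ln(0.206897) = 0.787767.
1 − 2Q = 0.931034, giving −¼ ln(0.931034) = 0.017865.
d = 0.787767 + 0.017865 = 0.805632.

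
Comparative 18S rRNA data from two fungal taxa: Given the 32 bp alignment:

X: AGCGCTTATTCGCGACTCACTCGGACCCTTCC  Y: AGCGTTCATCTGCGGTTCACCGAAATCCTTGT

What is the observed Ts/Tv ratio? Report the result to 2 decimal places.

Transitions are A↔G and C↔T; transversions are all other mismatches.
Transitions: 11. Transversions: 2.
R = 11/2 = 5.50.

5.50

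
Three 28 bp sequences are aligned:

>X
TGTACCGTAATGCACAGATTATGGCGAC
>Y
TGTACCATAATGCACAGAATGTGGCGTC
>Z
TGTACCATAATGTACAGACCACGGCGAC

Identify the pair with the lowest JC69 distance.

X and Y

X–Y: 4/28 differ, p = 0.143, d = 0.158.
X–Z: 5/28 differ, p = 0.179, d = 0.204.
Y–Z: 6/28 differ, p = 0.214, d = 0.252.
The smallest distance is between X and Y.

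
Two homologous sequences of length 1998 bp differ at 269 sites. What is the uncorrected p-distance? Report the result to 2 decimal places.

0.13

p = 269/1998 = 0.134634… ≈ 0.13 (to 2 d.p.).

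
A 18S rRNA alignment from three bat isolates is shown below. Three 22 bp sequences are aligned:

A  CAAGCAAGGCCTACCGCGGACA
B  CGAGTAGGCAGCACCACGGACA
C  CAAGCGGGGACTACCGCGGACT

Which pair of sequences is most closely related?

A–B: 8/22 differ, p = 0.364, d = 0.497.
A–C: 4/22 differ, p = 0.182, d = 0.208.
B–C: 8/22 differ, p = 0.364, d = 0.497.
The smallest distance is between A and C.

A and C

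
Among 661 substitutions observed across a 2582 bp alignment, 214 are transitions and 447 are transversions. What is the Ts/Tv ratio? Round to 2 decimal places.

0.48

R = 214/447 = 0.478747… ≈ 0.48 (to 2 d.p.).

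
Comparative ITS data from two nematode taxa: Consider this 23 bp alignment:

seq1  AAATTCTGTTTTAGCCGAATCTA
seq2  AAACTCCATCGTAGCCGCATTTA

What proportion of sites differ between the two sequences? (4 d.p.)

The sequences differ at 7 of 23 positions (sites 4, 7, 8, 10, 11, 18, 21).
p = 7/23 = 0.304347… ≈ 0.3043 (to 4 d.p.).

0.3043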